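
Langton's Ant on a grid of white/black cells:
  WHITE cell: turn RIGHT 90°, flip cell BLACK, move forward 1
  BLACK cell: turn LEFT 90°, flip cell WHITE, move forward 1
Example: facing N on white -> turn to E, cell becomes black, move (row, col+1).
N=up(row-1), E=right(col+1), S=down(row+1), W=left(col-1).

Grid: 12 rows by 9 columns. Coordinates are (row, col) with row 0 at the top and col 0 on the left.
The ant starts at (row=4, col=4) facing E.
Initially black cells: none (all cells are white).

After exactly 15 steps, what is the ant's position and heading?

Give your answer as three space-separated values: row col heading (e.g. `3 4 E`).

Step 1: on WHITE (4,4): turn R to S, flip to black, move to (5,4). |black|=1
Step 2: on WHITE (5,4): turn R to W, flip to black, move to (5,3). |black|=2
Step 3: on WHITE (5,3): turn R to N, flip to black, move to (4,3). |black|=3
Step 4: on WHITE (4,3): turn R to E, flip to black, move to (4,4). |black|=4
Step 5: on BLACK (4,4): turn L to N, flip to white, move to (3,4). |black|=3
Step 6: on WHITE (3,4): turn R to E, flip to black, move to (3,5). |black|=4
Step 7: on WHITE (3,5): turn R to S, flip to black, move to (4,5). |black|=5
Step 8: on WHITE (4,5): turn R to W, flip to black, move to (4,4). |black|=6
Step 9: on WHITE (4,4): turn R to N, flip to black, move to (3,4). |black|=7
Step 10: on BLACK (3,4): turn L to W, flip to white, move to (3,3). |black|=6
Step 11: on WHITE (3,3): turn R to N, flip to black, move to (2,3). |black|=7
Step 12: on WHITE (2,3): turn R to E, flip to black, move to (2,4). |black|=8
Step 13: on WHITE (2,4): turn R to S, flip to black, move to (3,4). |black|=9
Step 14: on WHITE (3,4): turn R to W, flip to black, move to (3,3). |black|=10
Step 15: on BLACK (3,3): turn L to S, flip to white, move to (4,3). |black|=9

Answer: 4 3 S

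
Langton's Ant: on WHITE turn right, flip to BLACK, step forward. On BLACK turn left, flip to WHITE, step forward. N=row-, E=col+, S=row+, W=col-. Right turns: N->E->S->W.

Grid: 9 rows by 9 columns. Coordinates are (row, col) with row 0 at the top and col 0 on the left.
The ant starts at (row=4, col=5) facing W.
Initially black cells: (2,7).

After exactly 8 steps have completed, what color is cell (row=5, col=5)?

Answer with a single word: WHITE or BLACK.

Step 1: on WHITE (4,5): turn R to N, flip to black, move to (3,5). |black|=2
Step 2: on WHITE (3,5): turn R to E, flip to black, move to (3,6). |black|=3
Step 3: on WHITE (3,6): turn R to S, flip to black, move to (4,6). |black|=4
Step 4: on WHITE (4,6): turn R to W, flip to black, move to (4,5). |black|=5
Step 5: on BLACK (4,5): turn L to S, flip to white, move to (5,5). |black|=4
Step 6: on WHITE (5,5): turn R to W, flip to black, move to (5,4). |black|=5
Step 7: on WHITE (5,4): turn R to N, flip to black, move to (4,4). |black|=6
Step 8: on WHITE (4,4): turn R to E, flip to black, move to (4,5). |black|=7

Answer: BLACK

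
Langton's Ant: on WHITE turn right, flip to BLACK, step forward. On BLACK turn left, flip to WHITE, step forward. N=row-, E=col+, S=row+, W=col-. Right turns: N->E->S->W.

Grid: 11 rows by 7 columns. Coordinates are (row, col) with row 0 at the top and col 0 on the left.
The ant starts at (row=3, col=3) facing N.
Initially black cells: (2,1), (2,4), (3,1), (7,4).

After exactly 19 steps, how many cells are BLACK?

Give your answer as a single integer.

Step 1: on WHITE (3,3): turn R to E, flip to black, move to (3,4). |black|=5
Step 2: on WHITE (3,4): turn R to S, flip to black, move to (4,4). |black|=6
Step 3: on WHITE (4,4): turn R to W, flip to black, move to (4,3). |black|=7
Step 4: on WHITE (4,3): turn R to N, flip to black, move to (3,3). |black|=8
Step 5: on BLACK (3,3): turn L to W, flip to white, move to (3,2). |black|=7
Step 6: on WHITE (3,2): turn R to N, flip to black, move to (2,2). |black|=8
Step 7: on WHITE (2,2): turn R to E, flip to black, move to (2,3). |black|=9
Step 8: on WHITE (2,3): turn R to S, flip to black, move to (3,3). |black|=10
Step 9: on WHITE (3,3): turn R to W, flip to black, move to (3,2). |black|=11
Step 10: on BLACK (3,2): turn L to S, flip to white, move to (4,2). |black|=10
Step 11: on WHITE (4,2): turn R to W, flip to black, move to (4,1). |black|=11
Step 12: on WHITE (4,1): turn R to N, flip to black, move to (3,1). |black|=12
Step 13: on BLACK (3,1): turn L to W, flip to white, move to (3,0). |black|=11
Step 14: on WHITE (3,0): turn R to N, flip to black, move to (2,0). |black|=12
Step 15: on WHITE (2,0): turn R to E, flip to black, move to (2,1). |black|=13
Step 16: on BLACK (2,1): turn L to N, flip to white, move to (1,1). |black|=12
Step 17: on WHITE (1,1): turn R to E, flip to black, move to (1,2). |black|=13
Step 18: on WHITE (1,2): turn R to S, flip to black, move to (2,2). |black|=14
Step 19: on BLACK (2,2): turn L to E, flip to white, move to (2,3). |black|=13

Answer: 13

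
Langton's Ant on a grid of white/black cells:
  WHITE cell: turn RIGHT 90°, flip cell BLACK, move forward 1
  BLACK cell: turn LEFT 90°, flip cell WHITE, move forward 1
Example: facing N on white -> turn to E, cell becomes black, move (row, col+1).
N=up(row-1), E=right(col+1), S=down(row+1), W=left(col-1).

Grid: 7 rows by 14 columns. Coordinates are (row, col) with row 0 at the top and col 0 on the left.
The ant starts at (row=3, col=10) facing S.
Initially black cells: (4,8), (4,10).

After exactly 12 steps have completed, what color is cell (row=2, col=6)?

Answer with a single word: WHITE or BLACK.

Answer: WHITE

Derivation:
Step 1: on WHITE (3,10): turn R to W, flip to black, move to (3,9). |black|=3
Step 2: on WHITE (3,9): turn R to N, flip to black, move to (2,9). |black|=4
Step 3: on WHITE (2,9): turn R to E, flip to black, move to (2,10). |black|=5
Step 4: on WHITE (2,10): turn R to S, flip to black, move to (3,10). |black|=6
Step 5: on BLACK (3,10): turn L to E, flip to white, move to (3,11). |black|=5
Step 6: on WHITE (3,11): turn R to S, flip to black, move to (4,11). |black|=6
Step 7: on WHITE (4,11): turn R to W, flip to black, move to (4,10). |black|=7
Step 8: on BLACK (4,10): turn L to S, flip to white, move to (5,10). |black|=6
Step 9: on WHITE (5,10): turn R to W, flip to black, move to (5,9). |black|=7
Step 10: on WHITE (5,9): turn R to N, flip to black, move to (4,9). |black|=8
Step 11: on WHITE (4,9): turn R to E, flip to black, move to (4,10). |black|=9
Step 12: on WHITE (4,10): turn R to S, flip to black, move to (5,10). |black|=10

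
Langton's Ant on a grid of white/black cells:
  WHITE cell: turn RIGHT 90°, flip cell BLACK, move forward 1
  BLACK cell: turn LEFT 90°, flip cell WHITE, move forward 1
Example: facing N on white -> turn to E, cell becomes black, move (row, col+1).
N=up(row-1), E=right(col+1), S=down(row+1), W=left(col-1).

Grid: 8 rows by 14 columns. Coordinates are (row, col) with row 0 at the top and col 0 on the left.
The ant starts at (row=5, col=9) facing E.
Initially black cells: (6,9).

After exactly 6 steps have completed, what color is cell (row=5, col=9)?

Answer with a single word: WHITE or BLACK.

Step 1: on WHITE (5,9): turn R to S, flip to black, move to (6,9). |black|=2
Step 2: on BLACK (6,9): turn L to E, flip to white, move to (6,10). |black|=1
Step 3: on WHITE (6,10): turn R to S, flip to black, move to (7,10). |black|=2
Step 4: on WHITE (7,10): turn R to W, flip to black, move to (7,9). |black|=3
Step 5: on WHITE (7,9): turn R to N, flip to black, move to (6,9). |black|=4
Step 6: on WHITE (6,9): turn R to E, flip to black, move to (6,10). |black|=5

Answer: BLACK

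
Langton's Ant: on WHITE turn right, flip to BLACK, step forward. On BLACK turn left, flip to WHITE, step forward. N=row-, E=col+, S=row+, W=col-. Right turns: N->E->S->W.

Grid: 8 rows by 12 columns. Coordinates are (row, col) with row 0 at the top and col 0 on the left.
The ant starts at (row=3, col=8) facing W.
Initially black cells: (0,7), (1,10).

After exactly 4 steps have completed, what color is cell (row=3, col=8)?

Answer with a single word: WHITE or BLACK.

Answer: BLACK

Derivation:
Step 1: on WHITE (3,8): turn R to N, flip to black, move to (2,8). |black|=3
Step 2: on WHITE (2,8): turn R to E, flip to black, move to (2,9). |black|=4
Step 3: on WHITE (2,9): turn R to S, flip to black, move to (3,9). |black|=5
Step 4: on WHITE (3,9): turn R to W, flip to black, move to (3,8). |black|=6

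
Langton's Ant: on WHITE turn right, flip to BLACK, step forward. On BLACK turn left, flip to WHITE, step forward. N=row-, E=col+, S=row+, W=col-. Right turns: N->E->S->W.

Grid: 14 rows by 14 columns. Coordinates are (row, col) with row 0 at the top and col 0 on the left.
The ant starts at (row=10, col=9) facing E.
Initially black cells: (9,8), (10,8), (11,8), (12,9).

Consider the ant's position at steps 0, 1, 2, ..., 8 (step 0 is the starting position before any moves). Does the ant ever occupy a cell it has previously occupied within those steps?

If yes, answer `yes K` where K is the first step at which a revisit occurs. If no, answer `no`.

Answer: yes 6

Derivation:
Step 1: on WHITE (10,9): turn R to S, flip to black, move to (11,9). |black|=5 — new cell
Step 2: on WHITE (11,9): turn R to W, flip to black, move to (11,8). |black|=6 — new cell
Step 3: on BLACK (11,8): turn L to S, flip to white, move to (12,8). |black|=5 — new cell
Step 4: on WHITE (12,8): turn R to W, flip to black, move to (12,7). |black|=6 — new cell
Step 5: on WHITE (12,7): turn R to N, flip to black, move to (11,7). |black|=7 — new cell
Step 6: on WHITE (11,7): turn R to E, flip to black, move to (11,8). |black|=8 — REVISIT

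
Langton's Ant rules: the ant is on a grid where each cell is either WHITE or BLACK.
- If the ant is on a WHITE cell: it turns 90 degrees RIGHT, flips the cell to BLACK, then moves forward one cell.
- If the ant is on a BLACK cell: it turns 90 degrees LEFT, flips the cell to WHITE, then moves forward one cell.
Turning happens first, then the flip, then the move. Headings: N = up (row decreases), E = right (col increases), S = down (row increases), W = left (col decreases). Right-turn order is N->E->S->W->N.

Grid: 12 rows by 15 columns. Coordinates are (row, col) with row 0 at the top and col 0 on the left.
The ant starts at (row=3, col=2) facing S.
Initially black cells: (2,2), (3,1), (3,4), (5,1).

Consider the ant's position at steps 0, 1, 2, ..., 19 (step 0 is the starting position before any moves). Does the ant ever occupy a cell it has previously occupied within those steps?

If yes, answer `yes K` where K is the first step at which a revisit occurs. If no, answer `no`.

Answer: yes 5

Derivation:
Step 1: on WHITE (3,2): turn R to W, flip to black, move to (3,1). |black|=5 — new cell
Step 2: on BLACK (3,1): turn L to S, flip to white, move to (4,1). |black|=4 — new cell
Step 3: on WHITE (4,1): turn R to W, flip to black, move to (4,0). |black|=5 — new cell
Step 4: on WHITE (4,0): turn R to N, flip to black, move to (3,0). |black|=6 — new cell
Step 5: on WHITE (3,0): turn R to E, flip to black, move to (3,1). |black|=7 — REVISIT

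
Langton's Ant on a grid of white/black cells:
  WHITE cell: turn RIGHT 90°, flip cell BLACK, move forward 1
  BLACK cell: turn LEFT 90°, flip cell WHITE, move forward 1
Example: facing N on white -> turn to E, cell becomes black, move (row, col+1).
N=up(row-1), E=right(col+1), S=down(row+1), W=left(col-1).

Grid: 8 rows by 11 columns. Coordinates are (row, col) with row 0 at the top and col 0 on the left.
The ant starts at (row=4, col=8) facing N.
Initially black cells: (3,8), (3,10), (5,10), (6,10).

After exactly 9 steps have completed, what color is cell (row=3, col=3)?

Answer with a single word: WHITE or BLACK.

Step 1: on WHITE (4,8): turn R to E, flip to black, move to (4,9). |black|=5
Step 2: on WHITE (4,9): turn R to S, flip to black, move to (5,9). |black|=6
Step 3: on WHITE (5,9): turn R to W, flip to black, move to (5,8). |black|=7
Step 4: on WHITE (5,8): turn R to N, flip to black, move to (4,8). |black|=8
Step 5: on BLACK (4,8): turn L to W, flip to white, move to (4,7). |black|=7
Step 6: on WHITE (4,7): turn R to N, flip to black, move to (3,7). |black|=8
Step 7: on WHITE (3,7): turn R to E, flip to black, move to (3,8). |black|=9
Step 8: on BLACK (3,8): turn L to N, flip to white, move to (2,8). |black|=8
Step 9: on WHITE (2,8): turn R to E, flip to black, move to (2,9). |black|=9

Answer: WHITE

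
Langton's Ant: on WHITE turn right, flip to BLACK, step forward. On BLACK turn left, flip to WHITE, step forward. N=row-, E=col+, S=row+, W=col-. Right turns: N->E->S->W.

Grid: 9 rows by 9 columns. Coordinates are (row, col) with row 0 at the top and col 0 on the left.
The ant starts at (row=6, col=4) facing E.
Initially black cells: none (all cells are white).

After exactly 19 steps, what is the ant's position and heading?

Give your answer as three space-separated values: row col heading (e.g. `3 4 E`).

Answer: 4 3 N

Derivation:
Step 1: on WHITE (6,4): turn R to S, flip to black, move to (7,4). |black|=1
Step 2: on WHITE (7,4): turn R to W, flip to black, move to (7,3). |black|=2
Step 3: on WHITE (7,3): turn R to N, flip to black, move to (6,3). |black|=3
Step 4: on WHITE (6,3): turn R to E, flip to black, move to (6,4). |black|=4
Step 5: on BLACK (6,4): turn L to N, flip to white, move to (5,4). |black|=3
Step 6: on WHITE (5,4): turn R to E, flip to black, move to (5,5). |black|=4
Step 7: on WHITE (5,5): turn R to S, flip to black, move to (6,5). |black|=5
Step 8: on WHITE (6,5): turn R to W, flip to black, move to (6,4). |black|=6
Step 9: on WHITE (6,4): turn R to N, flip to black, move to (5,4). |black|=7
Step 10: on BLACK (5,4): turn L to W, flip to white, move to (5,3). |black|=6
Step 11: on WHITE (5,3): turn R to N, flip to black, move to (4,3). |black|=7
Step 12: on WHITE (4,3): turn R to E, flip to black, move to (4,4). |black|=8
Step 13: on WHITE (4,4): turn R to S, flip to black, move to (5,4). |black|=9
Step 14: on WHITE (5,4): turn R to W, flip to black, move to (5,3). |black|=10
Step 15: on BLACK (5,3): turn L to S, flip to white, move to (6,3). |black|=9
Step 16: on BLACK (6,3): turn L to E, flip to white, move to (6,4). |black|=8
Step 17: on BLACK (6,4): turn L to N, flip to white, move to (5,4). |black|=7
Step 18: on BLACK (5,4): turn L to W, flip to white, move to (5,3). |black|=6
Step 19: on WHITE (5,3): turn R to N, flip to black, move to (4,3). |black|=7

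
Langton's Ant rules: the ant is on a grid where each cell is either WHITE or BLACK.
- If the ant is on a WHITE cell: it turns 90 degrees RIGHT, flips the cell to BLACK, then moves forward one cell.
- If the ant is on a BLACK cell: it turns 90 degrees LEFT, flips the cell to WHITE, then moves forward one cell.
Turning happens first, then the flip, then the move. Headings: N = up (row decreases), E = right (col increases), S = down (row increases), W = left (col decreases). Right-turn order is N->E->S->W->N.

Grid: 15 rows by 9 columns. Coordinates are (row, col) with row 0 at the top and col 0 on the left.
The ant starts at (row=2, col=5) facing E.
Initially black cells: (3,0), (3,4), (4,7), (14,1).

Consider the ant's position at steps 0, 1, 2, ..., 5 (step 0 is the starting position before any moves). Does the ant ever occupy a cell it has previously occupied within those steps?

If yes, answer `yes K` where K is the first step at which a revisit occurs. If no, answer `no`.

Answer: no

Derivation:
Step 1: on WHITE (2,5): turn R to S, flip to black, move to (3,5). |black|=5 — new cell
Step 2: on WHITE (3,5): turn R to W, flip to black, move to (3,4). |black|=6 — new cell
Step 3: on BLACK (3,4): turn L to S, flip to white, move to (4,4). |black|=5 — new cell
Step 4: on WHITE (4,4): turn R to W, flip to black, move to (4,3). |black|=6 — new cell
Step 5: on WHITE (4,3): turn R to N, flip to black, move to (3,3). |black|=7 — new cell
No revisit within 5 steps.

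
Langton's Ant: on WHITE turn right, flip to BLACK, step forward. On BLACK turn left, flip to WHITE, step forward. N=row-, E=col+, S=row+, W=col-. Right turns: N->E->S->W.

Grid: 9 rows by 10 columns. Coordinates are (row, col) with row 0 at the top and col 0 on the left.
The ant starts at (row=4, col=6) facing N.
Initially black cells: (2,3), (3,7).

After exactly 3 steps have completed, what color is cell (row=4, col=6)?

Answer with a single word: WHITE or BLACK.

Answer: BLACK

Derivation:
Step 1: on WHITE (4,6): turn R to E, flip to black, move to (4,7). |black|=3
Step 2: on WHITE (4,7): turn R to S, flip to black, move to (5,7). |black|=4
Step 3: on WHITE (5,7): turn R to W, flip to black, move to (5,6). |black|=5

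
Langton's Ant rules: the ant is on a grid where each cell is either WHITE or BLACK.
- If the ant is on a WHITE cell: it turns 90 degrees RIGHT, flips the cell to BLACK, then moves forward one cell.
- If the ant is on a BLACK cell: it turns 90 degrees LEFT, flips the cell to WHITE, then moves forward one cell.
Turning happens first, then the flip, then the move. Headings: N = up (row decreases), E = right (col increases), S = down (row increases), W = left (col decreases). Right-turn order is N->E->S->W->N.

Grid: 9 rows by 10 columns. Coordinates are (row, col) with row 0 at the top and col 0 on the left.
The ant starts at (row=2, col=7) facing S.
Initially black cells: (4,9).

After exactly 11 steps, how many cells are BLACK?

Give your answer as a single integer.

Answer: 8

Derivation:
Step 1: on WHITE (2,7): turn R to W, flip to black, move to (2,6). |black|=2
Step 2: on WHITE (2,6): turn R to N, flip to black, move to (1,6). |black|=3
Step 3: on WHITE (1,6): turn R to E, flip to black, move to (1,7). |black|=4
Step 4: on WHITE (1,7): turn R to S, flip to black, move to (2,7). |black|=5
Step 5: on BLACK (2,7): turn L to E, flip to white, move to (2,8). |black|=4
Step 6: on WHITE (2,8): turn R to S, flip to black, move to (3,8). |black|=5
Step 7: on WHITE (3,8): turn R to W, flip to black, move to (3,7). |black|=6
Step 8: on WHITE (3,7): turn R to N, flip to black, move to (2,7). |black|=7
Step 9: on WHITE (2,7): turn R to E, flip to black, move to (2,8). |black|=8
Step 10: on BLACK (2,8): turn L to N, flip to white, move to (1,8). |black|=7
Step 11: on WHITE (1,8): turn R to E, flip to black, move to (1,9). |black|=8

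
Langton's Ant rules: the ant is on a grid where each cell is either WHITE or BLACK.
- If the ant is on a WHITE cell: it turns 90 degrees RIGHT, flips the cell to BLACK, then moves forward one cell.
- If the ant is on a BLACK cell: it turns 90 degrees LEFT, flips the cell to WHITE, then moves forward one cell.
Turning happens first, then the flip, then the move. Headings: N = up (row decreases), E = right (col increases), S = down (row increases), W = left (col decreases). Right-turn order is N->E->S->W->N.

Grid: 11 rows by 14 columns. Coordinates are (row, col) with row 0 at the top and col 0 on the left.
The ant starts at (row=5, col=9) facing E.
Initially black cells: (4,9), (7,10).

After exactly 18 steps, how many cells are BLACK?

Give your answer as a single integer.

Answer: 8

Derivation:
Step 1: on WHITE (5,9): turn R to S, flip to black, move to (6,9). |black|=3
Step 2: on WHITE (6,9): turn R to W, flip to black, move to (6,8). |black|=4
Step 3: on WHITE (6,8): turn R to N, flip to black, move to (5,8). |black|=5
Step 4: on WHITE (5,8): turn R to E, flip to black, move to (5,9). |black|=6
Step 5: on BLACK (5,9): turn L to N, flip to white, move to (4,9). |black|=5
Step 6: on BLACK (4,9): turn L to W, flip to white, move to (4,8). |black|=4
Step 7: on WHITE (4,8): turn R to N, flip to black, move to (3,8). |black|=5
Step 8: on WHITE (3,8): turn R to E, flip to black, move to (3,9). |black|=6
Step 9: on WHITE (3,9): turn R to S, flip to black, move to (4,9). |black|=7
Step 10: on WHITE (4,9): turn R to W, flip to black, move to (4,8). |black|=8
Step 11: on BLACK (4,8): turn L to S, flip to white, move to (5,8). |black|=7
Step 12: on BLACK (5,8): turn L to E, flip to white, move to (5,9). |black|=6
Step 13: on WHITE (5,9): turn R to S, flip to black, move to (6,9). |black|=7
Step 14: on BLACK (6,9): turn L to E, flip to white, move to (6,10). |black|=6
Step 15: on WHITE (6,10): turn R to S, flip to black, move to (7,10). |black|=7
Step 16: on BLACK (7,10): turn L to E, flip to white, move to (7,11). |black|=6
Step 17: on WHITE (7,11): turn R to S, flip to black, move to (8,11). |black|=7
Step 18: on WHITE (8,11): turn R to W, flip to black, move to (8,10). |black|=8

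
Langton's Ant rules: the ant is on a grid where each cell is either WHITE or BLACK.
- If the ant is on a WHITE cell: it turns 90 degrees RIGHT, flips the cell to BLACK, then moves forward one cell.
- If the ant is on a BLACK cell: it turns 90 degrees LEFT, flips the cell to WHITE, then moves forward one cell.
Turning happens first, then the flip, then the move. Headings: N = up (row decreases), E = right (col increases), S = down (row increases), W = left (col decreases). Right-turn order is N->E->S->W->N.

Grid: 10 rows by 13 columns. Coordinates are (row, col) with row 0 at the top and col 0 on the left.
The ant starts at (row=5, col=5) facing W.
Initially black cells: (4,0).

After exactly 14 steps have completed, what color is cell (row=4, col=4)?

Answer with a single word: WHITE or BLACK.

Answer: WHITE

Derivation:
Step 1: on WHITE (5,5): turn R to N, flip to black, move to (4,5). |black|=2
Step 2: on WHITE (4,5): turn R to E, flip to black, move to (4,6). |black|=3
Step 3: on WHITE (4,6): turn R to S, flip to black, move to (5,6). |black|=4
Step 4: on WHITE (5,6): turn R to W, flip to black, move to (5,5). |black|=5
Step 5: on BLACK (5,5): turn L to S, flip to white, move to (6,5). |black|=4
Step 6: on WHITE (6,5): turn R to W, flip to black, move to (6,4). |black|=5
Step 7: on WHITE (6,4): turn R to N, flip to black, move to (5,4). |black|=6
Step 8: on WHITE (5,4): turn R to E, flip to black, move to (5,5). |black|=7
Step 9: on WHITE (5,5): turn R to S, flip to black, move to (6,5). |black|=8
Step 10: on BLACK (6,5): turn L to E, flip to white, move to (6,6). |black|=7
Step 11: on WHITE (6,6): turn R to S, flip to black, move to (7,6). |black|=8
Step 12: on WHITE (7,6): turn R to W, flip to black, move to (7,5). |black|=9
Step 13: on WHITE (7,5): turn R to N, flip to black, move to (6,5). |black|=10
Step 14: on WHITE (6,5): turn R to E, flip to black, move to (6,6). |black|=11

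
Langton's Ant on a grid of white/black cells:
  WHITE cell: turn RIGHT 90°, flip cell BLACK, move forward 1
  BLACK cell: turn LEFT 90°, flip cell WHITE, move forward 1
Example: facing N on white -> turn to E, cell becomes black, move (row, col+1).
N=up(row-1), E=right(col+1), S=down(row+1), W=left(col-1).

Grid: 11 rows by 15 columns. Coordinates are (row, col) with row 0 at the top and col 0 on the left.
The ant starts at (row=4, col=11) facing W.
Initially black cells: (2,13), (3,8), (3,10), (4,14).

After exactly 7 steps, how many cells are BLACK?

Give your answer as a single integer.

Step 1: on WHITE (4,11): turn R to N, flip to black, move to (3,11). |black|=5
Step 2: on WHITE (3,11): turn R to E, flip to black, move to (3,12). |black|=6
Step 3: on WHITE (3,12): turn R to S, flip to black, move to (4,12). |black|=7
Step 4: on WHITE (4,12): turn R to W, flip to black, move to (4,11). |black|=8
Step 5: on BLACK (4,11): turn L to S, flip to white, move to (5,11). |black|=7
Step 6: on WHITE (5,11): turn R to W, flip to black, move to (5,10). |black|=8
Step 7: on WHITE (5,10): turn R to N, flip to black, move to (4,10). |black|=9

Answer: 9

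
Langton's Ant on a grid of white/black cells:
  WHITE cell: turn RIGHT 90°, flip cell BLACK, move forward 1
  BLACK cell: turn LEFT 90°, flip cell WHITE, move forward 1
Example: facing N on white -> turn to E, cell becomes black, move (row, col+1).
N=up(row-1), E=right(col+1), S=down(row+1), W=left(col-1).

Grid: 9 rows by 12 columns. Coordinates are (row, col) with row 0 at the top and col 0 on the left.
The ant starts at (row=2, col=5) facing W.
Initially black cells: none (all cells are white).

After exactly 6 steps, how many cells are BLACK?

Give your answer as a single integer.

Answer: 4

Derivation:
Step 1: on WHITE (2,5): turn R to N, flip to black, move to (1,5). |black|=1
Step 2: on WHITE (1,5): turn R to E, flip to black, move to (1,6). |black|=2
Step 3: on WHITE (1,6): turn R to S, flip to black, move to (2,6). |black|=3
Step 4: on WHITE (2,6): turn R to W, flip to black, move to (2,5). |black|=4
Step 5: on BLACK (2,5): turn L to S, flip to white, move to (3,5). |black|=3
Step 6: on WHITE (3,5): turn R to W, flip to black, move to (3,4). |black|=4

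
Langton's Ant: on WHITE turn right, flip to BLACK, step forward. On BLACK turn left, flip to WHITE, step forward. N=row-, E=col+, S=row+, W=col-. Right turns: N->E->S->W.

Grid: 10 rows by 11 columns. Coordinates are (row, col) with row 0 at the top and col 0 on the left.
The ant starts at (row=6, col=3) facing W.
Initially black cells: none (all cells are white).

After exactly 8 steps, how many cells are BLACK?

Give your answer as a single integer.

Answer: 6

Derivation:
Step 1: on WHITE (6,3): turn R to N, flip to black, move to (5,3). |black|=1
Step 2: on WHITE (5,3): turn R to E, flip to black, move to (5,4). |black|=2
Step 3: on WHITE (5,4): turn R to S, flip to black, move to (6,4). |black|=3
Step 4: on WHITE (6,4): turn R to W, flip to black, move to (6,3). |black|=4
Step 5: on BLACK (6,3): turn L to S, flip to white, move to (7,3). |black|=3
Step 6: on WHITE (7,3): turn R to W, flip to black, move to (7,2). |black|=4
Step 7: on WHITE (7,2): turn R to N, flip to black, move to (6,2). |black|=5
Step 8: on WHITE (6,2): turn R to E, flip to black, move to (6,3). |black|=6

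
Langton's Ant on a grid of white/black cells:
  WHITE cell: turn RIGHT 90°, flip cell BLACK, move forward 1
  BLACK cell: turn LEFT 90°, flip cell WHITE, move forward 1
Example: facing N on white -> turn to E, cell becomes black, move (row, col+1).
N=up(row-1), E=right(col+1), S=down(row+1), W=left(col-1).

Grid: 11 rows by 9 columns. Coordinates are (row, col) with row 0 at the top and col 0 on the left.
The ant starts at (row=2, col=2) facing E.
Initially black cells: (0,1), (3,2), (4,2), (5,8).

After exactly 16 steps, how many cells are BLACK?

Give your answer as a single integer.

Answer: 10

Derivation:
Step 1: on WHITE (2,2): turn R to S, flip to black, move to (3,2). |black|=5
Step 2: on BLACK (3,2): turn L to E, flip to white, move to (3,3). |black|=4
Step 3: on WHITE (3,3): turn R to S, flip to black, move to (4,3). |black|=5
Step 4: on WHITE (4,3): turn R to W, flip to black, move to (4,2). |black|=6
Step 5: on BLACK (4,2): turn L to S, flip to white, move to (5,2). |black|=5
Step 6: on WHITE (5,2): turn R to W, flip to black, move to (5,1). |black|=6
Step 7: on WHITE (5,1): turn R to N, flip to black, move to (4,1). |black|=7
Step 8: on WHITE (4,1): turn R to E, flip to black, move to (4,2). |black|=8
Step 9: on WHITE (4,2): turn R to S, flip to black, move to (5,2). |black|=9
Step 10: on BLACK (5,2): turn L to E, flip to white, move to (5,3). |black|=8
Step 11: on WHITE (5,3): turn R to S, flip to black, move to (6,3). |black|=9
Step 12: on WHITE (6,3): turn R to W, flip to black, move to (6,2). |black|=10
Step 13: on WHITE (6,2): turn R to N, flip to black, move to (5,2). |black|=11
Step 14: on WHITE (5,2): turn R to E, flip to black, move to (5,3). |black|=12
Step 15: on BLACK (5,3): turn L to N, flip to white, move to (4,3). |black|=11
Step 16: on BLACK (4,3): turn L to W, flip to white, move to (4,2). |black|=10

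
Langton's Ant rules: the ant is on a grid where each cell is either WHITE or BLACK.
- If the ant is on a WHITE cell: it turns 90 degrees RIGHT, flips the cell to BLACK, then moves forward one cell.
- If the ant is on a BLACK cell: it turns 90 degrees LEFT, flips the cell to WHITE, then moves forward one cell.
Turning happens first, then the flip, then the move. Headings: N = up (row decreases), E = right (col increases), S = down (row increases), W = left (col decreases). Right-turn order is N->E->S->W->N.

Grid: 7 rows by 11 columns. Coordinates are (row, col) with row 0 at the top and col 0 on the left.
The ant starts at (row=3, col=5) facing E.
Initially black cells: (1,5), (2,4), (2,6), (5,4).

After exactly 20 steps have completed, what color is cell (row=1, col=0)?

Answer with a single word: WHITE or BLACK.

Step 1: on WHITE (3,5): turn R to S, flip to black, move to (4,5). |black|=5
Step 2: on WHITE (4,5): turn R to W, flip to black, move to (4,4). |black|=6
Step 3: on WHITE (4,4): turn R to N, flip to black, move to (3,4). |black|=7
Step 4: on WHITE (3,4): turn R to E, flip to black, move to (3,5). |black|=8
Step 5: on BLACK (3,5): turn L to N, flip to white, move to (2,5). |black|=7
Step 6: on WHITE (2,5): turn R to E, flip to black, move to (2,6). |black|=8
Step 7: on BLACK (2,6): turn L to N, flip to white, move to (1,6). |black|=7
Step 8: on WHITE (1,6): turn R to E, flip to black, move to (1,7). |black|=8
Step 9: on WHITE (1,7): turn R to S, flip to black, move to (2,7). |black|=9
Step 10: on WHITE (2,7): turn R to W, flip to black, move to (2,6). |black|=10
Step 11: on WHITE (2,6): turn R to N, flip to black, move to (1,6). |black|=11
Step 12: on BLACK (1,6): turn L to W, flip to white, move to (1,5). |black|=10
Step 13: on BLACK (1,5): turn L to S, flip to white, move to (2,5). |black|=9
Step 14: on BLACK (2,5): turn L to E, flip to white, move to (2,6). |black|=8
Step 15: on BLACK (2,6): turn L to N, flip to white, move to (1,6). |black|=7
Step 16: on WHITE (1,6): turn R to E, flip to black, move to (1,7). |black|=8
Step 17: on BLACK (1,7): turn L to N, flip to white, move to (0,7). |black|=7
Step 18: on WHITE (0,7): turn R to E, flip to black, move to (0,8). |black|=8
Step 19: on WHITE (0,8): turn R to S, flip to black, move to (1,8). |black|=9
Step 20: on WHITE (1,8): turn R to W, flip to black, move to (1,7). |black|=10

Answer: WHITE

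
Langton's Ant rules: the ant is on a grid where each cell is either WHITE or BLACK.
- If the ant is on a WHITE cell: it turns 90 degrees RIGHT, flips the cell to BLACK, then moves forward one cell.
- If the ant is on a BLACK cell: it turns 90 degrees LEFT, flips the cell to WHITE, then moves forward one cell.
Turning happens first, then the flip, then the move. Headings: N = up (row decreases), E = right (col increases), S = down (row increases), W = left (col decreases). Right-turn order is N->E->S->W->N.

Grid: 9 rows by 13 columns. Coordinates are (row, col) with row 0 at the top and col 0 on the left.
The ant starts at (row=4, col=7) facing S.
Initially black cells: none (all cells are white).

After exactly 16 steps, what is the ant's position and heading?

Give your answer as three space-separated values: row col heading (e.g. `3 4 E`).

Step 1: on WHITE (4,7): turn R to W, flip to black, move to (4,6). |black|=1
Step 2: on WHITE (4,6): turn R to N, flip to black, move to (3,6). |black|=2
Step 3: on WHITE (3,6): turn R to E, flip to black, move to (3,7). |black|=3
Step 4: on WHITE (3,7): turn R to S, flip to black, move to (4,7). |black|=4
Step 5: on BLACK (4,7): turn L to E, flip to white, move to (4,8). |black|=3
Step 6: on WHITE (4,8): turn R to S, flip to black, move to (5,8). |black|=4
Step 7: on WHITE (5,8): turn R to W, flip to black, move to (5,7). |black|=5
Step 8: on WHITE (5,7): turn R to N, flip to black, move to (4,7). |black|=6
Step 9: on WHITE (4,7): turn R to E, flip to black, move to (4,8). |black|=7
Step 10: on BLACK (4,8): turn L to N, flip to white, move to (3,8). |black|=6
Step 11: on WHITE (3,8): turn R to E, flip to black, move to (3,9). |black|=7
Step 12: on WHITE (3,9): turn R to S, flip to black, move to (4,9). |black|=8
Step 13: on WHITE (4,9): turn R to W, flip to black, move to (4,8). |black|=9
Step 14: on WHITE (4,8): turn R to N, flip to black, move to (3,8). |black|=10
Step 15: on BLACK (3,8): turn L to W, flip to white, move to (3,7). |black|=9
Step 16: on BLACK (3,7): turn L to S, flip to white, move to (4,7). |black|=8

Answer: 4 7 S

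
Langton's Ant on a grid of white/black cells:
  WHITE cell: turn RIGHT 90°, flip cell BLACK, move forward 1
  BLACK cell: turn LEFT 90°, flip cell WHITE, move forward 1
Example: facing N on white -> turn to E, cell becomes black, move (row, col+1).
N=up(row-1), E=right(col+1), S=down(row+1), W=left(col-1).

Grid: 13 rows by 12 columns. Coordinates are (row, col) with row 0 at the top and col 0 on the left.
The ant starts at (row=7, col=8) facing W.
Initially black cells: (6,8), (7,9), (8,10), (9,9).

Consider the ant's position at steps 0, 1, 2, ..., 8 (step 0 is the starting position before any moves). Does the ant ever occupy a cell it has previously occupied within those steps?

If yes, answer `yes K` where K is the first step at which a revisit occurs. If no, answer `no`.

Answer: yes 5

Derivation:
Step 1: on WHITE (7,8): turn R to N, flip to black, move to (6,8). |black|=5 — new cell
Step 2: on BLACK (6,8): turn L to W, flip to white, move to (6,7). |black|=4 — new cell
Step 3: on WHITE (6,7): turn R to N, flip to black, move to (5,7). |black|=5 — new cell
Step 4: on WHITE (5,7): turn R to E, flip to black, move to (5,8). |black|=6 — new cell
Step 5: on WHITE (5,8): turn R to S, flip to black, move to (6,8). |black|=7 — REVISIT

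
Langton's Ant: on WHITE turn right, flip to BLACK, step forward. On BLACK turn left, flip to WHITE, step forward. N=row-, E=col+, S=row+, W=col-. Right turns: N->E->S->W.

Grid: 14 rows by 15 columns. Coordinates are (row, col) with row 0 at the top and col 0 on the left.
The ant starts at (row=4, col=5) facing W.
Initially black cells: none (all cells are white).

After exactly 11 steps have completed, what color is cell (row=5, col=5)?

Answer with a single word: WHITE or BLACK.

Answer: WHITE

Derivation:
Step 1: on WHITE (4,5): turn R to N, flip to black, move to (3,5). |black|=1
Step 2: on WHITE (3,5): turn R to E, flip to black, move to (3,6). |black|=2
Step 3: on WHITE (3,6): turn R to S, flip to black, move to (4,6). |black|=3
Step 4: on WHITE (4,6): turn R to W, flip to black, move to (4,5). |black|=4
Step 5: on BLACK (4,5): turn L to S, flip to white, move to (5,5). |black|=3
Step 6: on WHITE (5,5): turn R to W, flip to black, move to (5,4). |black|=4
Step 7: on WHITE (5,4): turn R to N, flip to black, move to (4,4). |black|=5
Step 8: on WHITE (4,4): turn R to E, flip to black, move to (4,5). |black|=6
Step 9: on WHITE (4,5): turn R to S, flip to black, move to (5,5). |black|=7
Step 10: on BLACK (5,5): turn L to E, flip to white, move to (5,6). |black|=6
Step 11: on WHITE (5,6): turn R to S, flip to black, move to (6,6). |black|=7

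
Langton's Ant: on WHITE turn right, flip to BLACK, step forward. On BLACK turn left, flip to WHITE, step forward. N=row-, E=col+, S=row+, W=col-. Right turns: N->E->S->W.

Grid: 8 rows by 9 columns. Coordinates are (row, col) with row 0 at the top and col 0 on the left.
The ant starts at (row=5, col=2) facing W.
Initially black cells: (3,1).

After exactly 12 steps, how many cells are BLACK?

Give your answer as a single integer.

Answer: 9

Derivation:
Step 1: on WHITE (5,2): turn R to N, flip to black, move to (4,2). |black|=2
Step 2: on WHITE (4,2): turn R to E, flip to black, move to (4,3). |black|=3
Step 3: on WHITE (4,3): turn R to S, flip to black, move to (5,3). |black|=4
Step 4: on WHITE (5,3): turn R to W, flip to black, move to (5,2). |black|=5
Step 5: on BLACK (5,2): turn L to S, flip to white, move to (6,2). |black|=4
Step 6: on WHITE (6,2): turn R to W, flip to black, move to (6,1). |black|=5
Step 7: on WHITE (6,1): turn R to N, flip to black, move to (5,1). |black|=6
Step 8: on WHITE (5,1): turn R to E, flip to black, move to (5,2). |black|=7
Step 9: on WHITE (5,2): turn R to S, flip to black, move to (6,2). |black|=8
Step 10: on BLACK (6,2): turn L to E, flip to white, move to (6,3). |black|=7
Step 11: on WHITE (6,3): turn R to S, flip to black, move to (7,3). |black|=8
Step 12: on WHITE (7,3): turn R to W, flip to black, move to (7,2). |black|=9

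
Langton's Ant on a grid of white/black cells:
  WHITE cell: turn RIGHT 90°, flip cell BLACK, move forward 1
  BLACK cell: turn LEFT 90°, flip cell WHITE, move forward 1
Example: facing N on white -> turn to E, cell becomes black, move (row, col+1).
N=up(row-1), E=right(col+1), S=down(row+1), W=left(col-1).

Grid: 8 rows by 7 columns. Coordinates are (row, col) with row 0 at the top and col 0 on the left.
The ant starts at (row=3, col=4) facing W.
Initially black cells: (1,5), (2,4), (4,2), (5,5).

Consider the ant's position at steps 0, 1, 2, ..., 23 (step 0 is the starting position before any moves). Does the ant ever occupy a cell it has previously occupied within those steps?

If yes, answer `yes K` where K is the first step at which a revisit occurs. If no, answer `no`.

Step 1: on WHITE (3,4): turn R to N, flip to black, move to (2,4). |black|=5 — new cell
Step 2: on BLACK (2,4): turn L to W, flip to white, move to (2,3). |black|=4 — new cell
Step 3: on WHITE (2,3): turn R to N, flip to black, move to (1,3). |black|=5 — new cell
Step 4: on WHITE (1,3): turn R to E, flip to black, move to (1,4). |black|=6 — new cell
Step 5: on WHITE (1,4): turn R to S, flip to black, move to (2,4). |black|=7 — REVISIT

Answer: yes 5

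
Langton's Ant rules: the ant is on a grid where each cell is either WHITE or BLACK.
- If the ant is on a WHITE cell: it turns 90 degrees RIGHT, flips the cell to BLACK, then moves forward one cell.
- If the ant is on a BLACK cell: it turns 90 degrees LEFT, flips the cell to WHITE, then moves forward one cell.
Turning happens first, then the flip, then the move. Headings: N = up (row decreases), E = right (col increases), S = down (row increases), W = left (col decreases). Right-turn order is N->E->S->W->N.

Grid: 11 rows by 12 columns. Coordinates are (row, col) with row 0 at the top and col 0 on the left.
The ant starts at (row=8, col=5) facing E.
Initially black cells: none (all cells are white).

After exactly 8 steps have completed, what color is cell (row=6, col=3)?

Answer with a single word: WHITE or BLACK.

Answer: WHITE

Derivation:
Step 1: on WHITE (8,5): turn R to S, flip to black, move to (9,5). |black|=1
Step 2: on WHITE (9,5): turn R to W, flip to black, move to (9,4). |black|=2
Step 3: on WHITE (9,4): turn R to N, flip to black, move to (8,4). |black|=3
Step 4: on WHITE (8,4): turn R to E, flip to black, move to (8,5). |black|=4
Step 5: on BLACK (8,5): turn L to N, flip to white, move to (7,5). |black|=3
Step 6: on WHITE (7,5): turn R to E, flip to black, move to (7,6). |black|=4
Step 7: on WHITE (7,6): turn R to S, flip to black, move to (8,6). |black|=5
Step 8: on WHITE (8,6): turn R to W, flip to black, move to (8,5). |black|=6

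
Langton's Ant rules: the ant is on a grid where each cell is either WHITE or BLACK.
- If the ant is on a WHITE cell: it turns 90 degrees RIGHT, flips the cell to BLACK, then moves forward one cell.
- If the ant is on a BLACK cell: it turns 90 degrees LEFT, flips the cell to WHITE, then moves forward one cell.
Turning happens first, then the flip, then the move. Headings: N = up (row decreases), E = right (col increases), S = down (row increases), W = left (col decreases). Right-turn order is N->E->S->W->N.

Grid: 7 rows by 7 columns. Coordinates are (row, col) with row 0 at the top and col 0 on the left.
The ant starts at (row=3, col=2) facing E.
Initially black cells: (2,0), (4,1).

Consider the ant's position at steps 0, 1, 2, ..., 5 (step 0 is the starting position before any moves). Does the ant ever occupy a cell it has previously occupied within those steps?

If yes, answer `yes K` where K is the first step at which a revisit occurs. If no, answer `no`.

Step 1: on WHITE (3,2): turn R to S, flip to black, move to (4,2). |black|=3 — new cell
Step 2: on WHITE (4,2): turn R to W, flip to black, move to (4,1). |black|=4 — new cell
Step 3: on BLACK (4,1): turn L to S, flip to white, move to (5,1). |black|=3 — new cell
Step 4: on WHITE (5,1): turn R to W, flip to black, move to (5,0). |black|=4 — new cell
Step 5: on WHITE (5,0): turn R to N, flip to black, move to (4,0). |black|=5 — new cell
No revisit within 5 steps.

Answer: no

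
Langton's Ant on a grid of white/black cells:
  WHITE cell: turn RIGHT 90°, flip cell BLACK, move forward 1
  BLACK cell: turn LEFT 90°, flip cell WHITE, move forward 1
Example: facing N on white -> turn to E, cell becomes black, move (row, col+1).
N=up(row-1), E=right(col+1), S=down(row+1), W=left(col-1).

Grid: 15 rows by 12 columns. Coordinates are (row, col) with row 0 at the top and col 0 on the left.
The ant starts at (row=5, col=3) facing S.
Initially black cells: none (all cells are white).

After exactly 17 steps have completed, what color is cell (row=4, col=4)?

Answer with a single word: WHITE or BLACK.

Step 1: on WHITE (5,3): turn R to W, flip to black, move to (5,2). |black|=1
Step 2: on WHITE (5,2): turn R to N, flip to black, move to (4,2). |black|=2
Step 3: on WHITE (4,2): turn R to E, flip to black, move to (4,3). |black|=3
Step 4: on WHITE (4,3): turn R to S, flip to black, move to (5,3). |black|=4
Step 5: on BLACK (5,3): turn L to E, flip to white, move to (5,4). |black|=3
Step 6: on WHITE (5,4): turn R to S, flip to black, move to (6,4). |black|=4
Step 7: on WHITE (6,4): turn R to W, flip to black, move to (6,3). |black|=5
Step 8: on WHITE (6,3): turn R to N, flip to black, move to (5,3). |black|=6
Step 9: on WHITE (5,3): turn R to E, flip to black, move to (5,4). |black|=7
Step 10: on BLACK (5,4): turn L to N, flip to white, move to (4,4). |black|=6
Step 11: on WHITE (4,4): turn R to E, flip to black, move to (4,5). |black|=7
Step 12: on WHITE (4,5): turn R to S, flip to black, move to (5,5). |black|=8
Step 13: on WHITE (5,5): turn R to W, flip to black, move to (5,4). |black|=9
Step 14: on WHITE (5,4): turn R to N, flip to black, move to (4,4). |black|=10
Step 15: on BLACK (4,4): turn L to W, flip to white, move to (4,3). |black|=9
Step 16: on BLACK (4,3): turn L to S, flip to white, move to (5,3). |black|=8
Step 17: on BLACK (5,3): turn L to E, flip to white, move to (5,4). |black|=7

Answer: WHITE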